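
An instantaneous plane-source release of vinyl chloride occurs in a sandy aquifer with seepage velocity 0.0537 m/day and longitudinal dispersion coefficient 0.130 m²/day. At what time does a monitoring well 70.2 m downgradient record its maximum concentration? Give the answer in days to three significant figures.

1260 days

For the 1D instantaneous-source solution, setting ∂C/∂t = 0 at fixed x gives v²t² + 2Dt − x² = 0, so t = (√(D² + v²x²) − D)/v².
√(D² + v²x²) = √(0.130² + 0.0537² × 70.2²) = 3.772; v² = 0.00288369.
t = (3.772 − 0.130)/0.00288369 = 1260 days (vs. the pure-advection estimate x/v = 1310 d).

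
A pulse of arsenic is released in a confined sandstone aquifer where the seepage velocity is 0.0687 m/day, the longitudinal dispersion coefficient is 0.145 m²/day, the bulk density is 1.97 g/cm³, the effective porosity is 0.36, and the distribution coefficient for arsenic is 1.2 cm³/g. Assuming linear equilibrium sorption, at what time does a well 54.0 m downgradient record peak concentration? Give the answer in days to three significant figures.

5720 days

Retardation factor R = 1 + ρ_b·K_d/n = 1 + 1.97 × 1.2/0.36 = 7.567.
Sorption retards both mechanisms: v_R = v/R = 0.009079 m/day, D_R = D/R = 0.01916 m²/day.
Peak time from v_R²t² + 2D_R t − x² = 0: t = (√(D_R² + v_R²x²) − D_R)/v_R².
√(D_R² + v_R²x²) = √(0.01916² + 0.009079² × 54.0²) = 0.4906; v_R² = 8.243e-05.
t = (0.4906 − 0.01916)/8.243e-05 = 5720 days.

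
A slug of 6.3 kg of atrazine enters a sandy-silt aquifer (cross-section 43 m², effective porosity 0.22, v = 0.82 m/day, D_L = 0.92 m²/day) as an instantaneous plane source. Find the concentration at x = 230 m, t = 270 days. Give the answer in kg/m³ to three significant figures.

0.0111 kg/m³

For an instantaneous plane source, C(x,t) = M/(n_e·A·√(4πDt)) · exp(−(x−vt)²/(4Dt)), with n_e·A the pore (flow) area.
Plume center vt = 0.82 × 270 = 221.4 m, so the well at 230 m is 8.6 m downgradient of the peak.
√(4πDt) = 55.87 m, giving peak height M/(n_e·A·√(4πDt)) = 6.3/(0.22 × 43 × 55.87) = 0.01192 kg/m³.
(x−vt)²/(4Dt) = (8.6)²/(4 × 0.92 × 270) = 0.07444; exp(−0.07444) = 0.9283.
C = 0.01192 × 0.9283 = 0.0111 kg/m³.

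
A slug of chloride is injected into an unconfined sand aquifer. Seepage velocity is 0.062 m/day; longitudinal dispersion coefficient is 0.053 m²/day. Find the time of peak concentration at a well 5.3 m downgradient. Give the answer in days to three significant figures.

For the 1D instantaneous-source solution, setting ∂C/∂t = 0 at fixed x gives v²t² + 2Dt − x² = 0, so t = (√(D² + v²x²) − D)/v².
√(D² + v²x²) = √(0.053² + 0.062² × 5.3²) = 0.3328; v² = 0.003844.
t = (0.3328 − 0.053)/0.003844 = 72.8 days (vs. the pure-advection estimate x/v = 85.5 d).

72.8 days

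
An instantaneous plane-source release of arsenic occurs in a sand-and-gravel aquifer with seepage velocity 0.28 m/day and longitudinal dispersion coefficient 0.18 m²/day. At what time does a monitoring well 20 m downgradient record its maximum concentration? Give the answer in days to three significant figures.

69.2 days

For the 1D instantaneous-source solution, setting ∂C/∂t = 0 at fixed x gives v²t² + 2Dt − x² = 0, so t = (√(D² + v²x²) − D)/v².
√(D² + v²x²) = √(0.18² + 0.28² × 20²) = 5.603; v² = 0.0784.
t = (5.603 − 0.18)/0.0784 = 69.2 days (vs. the pure-advection estimate x/v = 71.4 d).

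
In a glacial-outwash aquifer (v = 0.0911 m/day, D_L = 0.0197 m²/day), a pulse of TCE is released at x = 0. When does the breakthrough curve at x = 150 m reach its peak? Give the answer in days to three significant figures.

For the 1D instantaneous-source solution, setting ∂C/∂t = 0 at fixed x gives v²t² + 2Dt − x² = 0, so t = (√(D² + v²x²) − D)/v².
√(D² + v²x²) = √(0.0197² + 0.0911² × 150²) = 13.67; v² = 0.00829921.
t = (13.67 − 0.0197)/0.00829921 = 1640 days (vs. the pure-advection estimate x/v = 1650 d).

1640 days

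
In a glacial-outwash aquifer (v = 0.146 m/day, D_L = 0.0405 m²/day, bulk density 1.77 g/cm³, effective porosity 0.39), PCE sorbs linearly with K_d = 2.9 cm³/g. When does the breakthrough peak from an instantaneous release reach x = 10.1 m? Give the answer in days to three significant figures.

953 days

Retardation factor R = 1 + ρ_b·K_d/n = 1 + 1.77 × 2.9/0.39 = 14.16.
Sorption retards both mechanisms: v_R = v/R = 0.01031 m/day, D_R = D/R = 0.002860 m²/day.
Peak time from v_R²t² + 2D_R t − x² = 0: t = (√(D_R² + v_R²x²) − D_R)/v_R².
√(D_R² + v_R²x²) = √(0.002860² + 0.01031² × 10.1²) = 0.1042; v_R² = 0.0001063.
t = (0.1042 − 0.002860)/0.0001063 = 953 days.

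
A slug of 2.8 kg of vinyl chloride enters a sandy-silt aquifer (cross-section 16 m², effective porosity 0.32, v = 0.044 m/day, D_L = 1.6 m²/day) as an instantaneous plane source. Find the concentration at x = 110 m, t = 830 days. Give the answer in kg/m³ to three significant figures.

0.00153 kg/m³

For an instantaneous plane source, C(x,t) = M/(n_e·A·√(4πDt)) · exp(−(x−vt)²/(4Dt)), with n_e·A the pore (flow) area.
Plume center vt = 0.044 × 830 = 36.52 m, so the well at 110 m is 73.48 m downgradient of the peak.
√(4πDt) = 129.2 m, giving peak height M/(n_e·A·√(4πDt)) = 2.8/(0.32 × 16 × 129.2) = 0.004233 kg/m³.
(x−vt)²/(4Dt) = (73.48)²/(4 × 1.6 × 830) = 1.016; exp(−1.016) = 0.3620.
C = 0.004233 × 0.3620 = 0.00153 kg/m³.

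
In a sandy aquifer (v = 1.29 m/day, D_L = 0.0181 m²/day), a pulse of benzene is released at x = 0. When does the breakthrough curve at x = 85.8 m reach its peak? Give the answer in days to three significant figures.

For the 1D instantaneous-source solution, setting ∂C/∂t = 0 at fixed x gives v²t² + 2Dt − x² = 0, so t = (√(D² + v²x²) − D)/v².
√(D² + v²x²) = √(0.0181² + 1.29² × 85.8²) = 110.7; v² = 1.6641.
t = (110.7 − 0.0181)/1.6641 = 66.5 days (vs. the pure-advection estimate x/v = 66.5 d).

66.5 days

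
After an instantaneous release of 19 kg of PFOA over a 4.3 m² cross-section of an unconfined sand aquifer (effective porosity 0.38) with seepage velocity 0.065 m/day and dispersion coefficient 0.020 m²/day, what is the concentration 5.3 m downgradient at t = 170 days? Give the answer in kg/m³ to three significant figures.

0.156 kg/m³

For an instantaneous plane source, C(x,t) = M/(n_e·A·√(4πDt)) · exp(−(x−vt)²/(4Dt)), with n_e·A the pore (flow) area.
Plume center vt = 0.065 × 170 = 11.05 m, so the well at 5.3 m is 5.75 m upgradient of the peak.
√(4πDt) = 6.536 m, giving peak height M/(n_e·A·√(4πDt)) = 19/(0.38 × 4.3 × 6.536) = 1.779 kg/m³.
(x−vt)²/(4Dt) = (-5.75)²/(4 × 0.020 × 170) = 2.431; exp(−2.431) = 0.08795.
C = 1.779 × 0.08795 = 0.156 kg/m³.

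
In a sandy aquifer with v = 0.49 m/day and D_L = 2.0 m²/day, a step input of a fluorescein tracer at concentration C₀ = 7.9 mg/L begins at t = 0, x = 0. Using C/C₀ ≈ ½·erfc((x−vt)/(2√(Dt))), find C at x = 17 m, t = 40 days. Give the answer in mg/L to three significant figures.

For a continuous step input, C/C₀ ≈ ½·erfc((x−vt)/(2√(Dt))).
vt = 0.49 × 40 = 19.6 m and 2√(Dt) = 2√(2.0 × 40) = 17.89 m.
Argument (x−vt)/(2√(Dt)) = (17 − 19.6)/17.89 = -0.1453; ½·erfc(-0.1453) = 0.5814.
C = 7.9 × 0.5814 = 4.59 mg/L.

4.59 mg/L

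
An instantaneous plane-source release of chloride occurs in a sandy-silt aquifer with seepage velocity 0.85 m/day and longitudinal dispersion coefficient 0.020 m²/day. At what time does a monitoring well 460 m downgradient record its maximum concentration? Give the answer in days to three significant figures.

541 days

For the 1D instantaneous-source solution, setting ∂C/∂t = 0 at fixed x gives v²t² + 2Dt − x² = 0, so t = (√(D² + v²x²) − D)/v².
√(D² + v²x²) = √(0.020² + 0.85² × 460²) = 391.0; v² = 0.7225.
t = (391.0 − 0.020)/0.7225 = 541 days (vs. the pure-advection estimate x/v = 541 d).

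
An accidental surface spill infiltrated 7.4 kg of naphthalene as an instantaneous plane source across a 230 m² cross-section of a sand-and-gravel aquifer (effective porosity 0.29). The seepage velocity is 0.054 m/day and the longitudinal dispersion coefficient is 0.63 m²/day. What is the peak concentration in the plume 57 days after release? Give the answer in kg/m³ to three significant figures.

The peak of an instantaneous 1D plume sits at x = vt; there the Gaussian factor is 1 and C_max = M/(n_e·A·√(4πDt)), where n_e·A is the pore area the mass is dissolved in.
√(4πDt) = √(4π × 0.63 × 57) = 21.24 m, so C_max = 7.4/(0.29 × 230 × 21.24) = 0.00522 kg/m³.

0.00522 kg/m³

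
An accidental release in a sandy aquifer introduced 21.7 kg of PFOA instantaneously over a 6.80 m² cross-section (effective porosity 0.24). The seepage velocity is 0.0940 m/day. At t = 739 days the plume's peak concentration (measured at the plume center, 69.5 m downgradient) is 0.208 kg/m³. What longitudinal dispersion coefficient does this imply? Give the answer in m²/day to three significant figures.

At the plume center C_max = M/(n_e·A·√(4πDt)), so D = M²/(4πt·(n_e·A·C_max)²).
n_e·A·C_max = 0.24 × 6.80 × 0.208 = 0.3395 kg/m.
D = 21.7²/(4π × 739 × 0.3395²) = 0.440 m²/day.

0.440 m²/day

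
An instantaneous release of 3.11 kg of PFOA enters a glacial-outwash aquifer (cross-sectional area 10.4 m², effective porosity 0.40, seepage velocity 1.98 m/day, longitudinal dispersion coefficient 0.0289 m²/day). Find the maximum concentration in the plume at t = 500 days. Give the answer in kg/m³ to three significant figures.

The peak of an instantaneous 1D plume sits at x = vt; there the Gaussian factor is 1 and C_max = M/(n_e·A·√(4πDt)), where n_e·A is the pore area the mass is dissolved in.
√(4πDt) = √(4π × 0.0289 × 500) = 13.48 m, so C_max = 3.11/(0.40 × 10.4 × 13.48) = 0.0555 kg/m³.

0.0555 kg/m³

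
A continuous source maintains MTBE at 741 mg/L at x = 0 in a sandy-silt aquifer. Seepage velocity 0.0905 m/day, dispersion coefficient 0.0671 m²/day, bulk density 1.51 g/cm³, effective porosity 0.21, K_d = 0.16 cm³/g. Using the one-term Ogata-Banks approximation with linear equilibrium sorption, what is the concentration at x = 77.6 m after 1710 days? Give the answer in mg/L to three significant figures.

217 mg/L

Retardation factor R = 1 + ρ_b·K_d/n = 1 + 1.51 × 0.16/0.21 = 2.150.
Sorption retards both mechanisms: v_R = v/R = 0.04209 m/day, D_R = D/R = 0.03121 m²/day.
v_R·t = 0.04209 × 1710 = 71.9739 m; 2√(D_R t) = 14.61 m; argument = (77.6 − 71.9739)/14.61 = 0.3851.
C = C₀ × ½·erfc(0.3851) = 741 × 0.2930 = 217 mg/L.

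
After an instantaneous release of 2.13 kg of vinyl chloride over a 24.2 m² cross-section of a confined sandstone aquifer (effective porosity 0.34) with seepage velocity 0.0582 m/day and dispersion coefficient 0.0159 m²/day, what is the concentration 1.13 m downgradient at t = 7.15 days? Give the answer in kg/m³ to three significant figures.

For an instantaneous plane source, C(x,t) = M/(n_e·A·√(4πDt)) · exp(−(x−vt)²/(4Dt)), with n_e·A the pore (flow) area.
Plume center vt = 0.0582 × 7.15 = 0.41613 m, so the well at 1.13 m is 0.71387 m downgradient of the peak.
√(4πDt) = 1.195 m, giving peak height M/(n_e·A·√(4πDt)) = 2.13/(0.34 × 24.2 × 1.195) = 0.2166 kg/m³.
(x−vt)²/(4Dt) = (0.71387)²/(4 × 0.0159 × 7.15) = 1.121; exp(−1.121) = 0.3260.
C = 0.2166 × 0.3260 = 0.0706 kg/m³.

0.0706 kg/m³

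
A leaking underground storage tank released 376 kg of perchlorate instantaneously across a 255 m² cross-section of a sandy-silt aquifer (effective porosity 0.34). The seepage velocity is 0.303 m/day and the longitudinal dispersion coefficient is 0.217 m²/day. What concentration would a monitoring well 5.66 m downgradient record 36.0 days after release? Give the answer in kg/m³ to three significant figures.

For an instantaneous plane source, C(x,t) = M/(n_e·A·√(4πDt)) · exp(−(x−vt)²/(4Dt)), with n_e·A the pore (flow) area.
Plume center vt = 0.303 × 36.0 = 10.908 m, so the well at 5.66 m is 5.248 m upgradient of the peak.
√(4πDt) = 9.908 m, giving peak height M/(n_e·A·√(4πDt)) = 376/(0.34 × 255 × 9.908) = 0.4377 kg/m³.
(x−vt)²/(4Dt) = (-5.248)²/(4 × 0.217 × 36.0) = 0.8814; exp(−0.8814) = 0.4142.
C = 0.4377 × 0.4142 = 0.181 kg/m³.

0.181 kg/m³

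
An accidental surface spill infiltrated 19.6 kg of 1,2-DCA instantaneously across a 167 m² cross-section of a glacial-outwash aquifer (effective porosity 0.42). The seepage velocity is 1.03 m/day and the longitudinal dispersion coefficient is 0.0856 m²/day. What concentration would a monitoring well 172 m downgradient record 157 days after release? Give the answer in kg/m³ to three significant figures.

0.00300 kg/m³

For an instantaneous plane source, C(x,t) = M/(n_e·A·√(4πDt)) · exp(−(x−vt)²/(4Dt)), with n_e·A the pore (flow) area.
Plume center vt = 1.03 × 157 = 161.71 m, so the well at 172 m is 10.29 m downgradient of the peak.
√(4πDt) = 13.00 m, giving peak height M/(n_e·A·√(4πDt)) = 19.6/(0.42 × 167 × 13.00) = 0.02150 kg/m³.
(x−vt)²/(4Dt) = (10.29)²/(4 × 0.0856 × 157) = 1.970; exp(−1.970) = 0.1395.
C = 0.02150 × 0.1395 = 0.00300 kg/m³.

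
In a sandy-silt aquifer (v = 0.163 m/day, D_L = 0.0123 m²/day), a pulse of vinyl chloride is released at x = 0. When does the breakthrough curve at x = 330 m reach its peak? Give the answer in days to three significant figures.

2020 days

For the 1D instantaneous-source solution, setting ∂C/∂t = 0 at fixed x gives v²t² + 2Dt − x² = 0, so t = (√(D² + v²x²) − D)/v².
√(D² + v²x²) = √(0.0123² + 0.163² × 330²) = 53.79; v² = 0.026569.
t = (53.79 − 0.0123)/0.026569 = 2020 days (vs. the pure-advection estimate x/v = 2020 d).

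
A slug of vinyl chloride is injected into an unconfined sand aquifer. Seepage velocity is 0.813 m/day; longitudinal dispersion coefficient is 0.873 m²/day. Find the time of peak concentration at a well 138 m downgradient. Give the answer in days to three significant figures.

168 days

For the 1D instantaneous-source solution, setting ∂C/∂t = 0 at fixed x gives v²t² + 2Dt − x² = 0, so t = (√(D² + v²x²) − D)/v².
√(D² + v²x²) = √(0.873² + 0.813² × 138²) = 112.2; v² = 0.660969.
t = (112.2 − 0.873)/0.660969 = 168 days (vs. the pure-advection estimate x/v = 170 d).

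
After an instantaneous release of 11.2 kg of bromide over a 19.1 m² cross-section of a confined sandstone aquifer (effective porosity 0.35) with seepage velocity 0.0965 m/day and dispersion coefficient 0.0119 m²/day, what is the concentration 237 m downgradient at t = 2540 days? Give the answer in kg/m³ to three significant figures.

For an instantaneous plane source, C(x,t) = M/(n_e·A·√(4πDt)) · exp(−(x−vt)²/(4Dt)), with n_e·A the pore (flow) area.
Plume center vt = 0.0965 × 2540 = 245.11 m, so the well at 237 m is 8.11 m upgradient of the peak.
√(4πDt) = 19.49 m, giving peak height M/(n_e·A·√(4πDt)) = 11.2/(0.35 × 19.1 × 19.49) = 0.08596 kg/m³.
(x−vt)²/(4Dt) = (-8.11)²/(4 × 0.0119 × 2540) = 0.5440; exp(−0.5440) = 0.5804.
C = 0.08596 × 0.5804 = 0.0499 kg/m³.

0.0499 kg/m³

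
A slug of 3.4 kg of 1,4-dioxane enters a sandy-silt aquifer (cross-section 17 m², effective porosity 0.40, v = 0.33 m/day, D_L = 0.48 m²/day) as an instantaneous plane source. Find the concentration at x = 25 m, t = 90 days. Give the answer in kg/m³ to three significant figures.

For an instantaneous plane source, C(x,t) = M/(n_e·A·√(4πDt)) · exp(−(x−vt)²/(4Dt)), with n_e·A the pore (flow) area.
Plume center vt = 0.33 × 90 = 29.7 m, so the well at 25 m is 4.7 m upgradient of the peak.
√(4πDt) = 23.30 m, giving peak height M/(n_e·A·√(4πDt)) = 3.4/(0.40 × 17 × 23.30) = 0.02146 kg/m³.
(x−vt)²/(4Dt) = (-4.7)²/(4 × 0.48 × 90) = 0.1278; exp(−0.1278) = 0.8800.
C = 0.02146 × 0.8800 = 0.0189 kg/m³.

0.0189 kg/m³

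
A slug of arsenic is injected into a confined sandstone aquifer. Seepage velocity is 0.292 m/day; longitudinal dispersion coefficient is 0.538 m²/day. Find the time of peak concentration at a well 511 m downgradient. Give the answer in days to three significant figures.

For the 1D instantaneous-source solution, setting ∂C/∂t = 0 at fixed x gives v²t² + 2Dt − x² = 0, so t = (√(D² + v²x²) − D)/v².
√(D² + v²x²) = √(0.538² + 0.292² × 511²) = 149.2; v² = 0.085264.
t = (149.2 − 0.538)/0.085264 = 1740 days (vs. the pure-advection estimate x/v = 1750 d).

1740 days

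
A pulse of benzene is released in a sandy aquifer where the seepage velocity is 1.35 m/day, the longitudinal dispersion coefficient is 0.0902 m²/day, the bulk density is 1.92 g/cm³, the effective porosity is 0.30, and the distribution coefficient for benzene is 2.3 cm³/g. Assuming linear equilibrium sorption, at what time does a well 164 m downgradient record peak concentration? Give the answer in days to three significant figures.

Retardation factor R = 1 + ρ_b·K_d/n = 1 + 1.92 × 2.3/0.30 = 15.72.
Sorption retards both mechanisms: v_R = v/R = 0.08588 m/day, D_R = D/R = 0.005738 m²/day.
Peak time from v_R²t² + 2D_R t − x² = 0: t = (√(D_R² + v_R²x²) − D_R)/v_R².
√(D_R² + v_R²x²) = √(0.005738² + 0.08588² × 164²) = 14.08; v_R² = 0.007375.
t = (14.08 − 0.005738)/0.007375 = 1910 days.

1910 days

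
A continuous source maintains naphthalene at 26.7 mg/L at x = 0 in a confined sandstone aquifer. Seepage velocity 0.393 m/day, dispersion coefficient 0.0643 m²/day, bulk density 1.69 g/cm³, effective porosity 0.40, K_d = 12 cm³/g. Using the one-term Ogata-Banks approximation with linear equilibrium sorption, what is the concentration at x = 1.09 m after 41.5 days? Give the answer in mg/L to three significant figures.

Retardation factor R = 1 + ρ_b·K_d/n = 1 + 1.69 × 12/0.40 = 51.70.
Sorption retards both mechanisms: v_R = v/R = 0.007602 m/day, D_R = D/R = 0.001244 m²/day.
v_R·t = 0.007602 × 41.5 = 0.315483 m; 2√(D_R t) = 0.4544 m; argument = (1.09 − 0.315483)/0.4544 = 1.704.
C = C₀ × ½·erfc(1.704) = 26.7 × 0.007980 = 0.213 mg/L.

0.213 mg/L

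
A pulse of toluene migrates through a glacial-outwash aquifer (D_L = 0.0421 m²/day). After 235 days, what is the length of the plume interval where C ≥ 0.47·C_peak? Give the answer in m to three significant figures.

10.9 m

The plume is Gaussian with σ = √(2Dt) = √(2 × 0.0421 × 235) = 4.448 m.
C/C_peak = exp(−Δx²/(2σ²)) = 0.47 ⇒ Δx = σ·√(−2 ln 0.47) = 4.448 × 1.229 = 5.467 m.
Width = 2Δx = 10.9 m.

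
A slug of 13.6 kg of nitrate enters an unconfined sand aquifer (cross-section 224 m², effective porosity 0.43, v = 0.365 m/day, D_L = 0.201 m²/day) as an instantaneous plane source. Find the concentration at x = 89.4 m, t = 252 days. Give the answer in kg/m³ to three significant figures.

0.00542 kg/m³

For an instantaneous plane source, C(x,t) = M/(n_e·A·√(4πDt)) · exp(−(x−vt)²/(4Dt)), with n_e·A the pore (flow) area.
Plume center vt = 0.365 × 252 = 91.98 m, so the well at 89.4 m is 2.58 m upgradient of the peak.
√(4πDt) = 25.23 m, giving peak height M/(n_e·A·√(4πDt)) = 13.6/(0.43 × 224 × 25.23) = 0.005596 kg/m³.
(x−vt)²/(4Dt) = (-2.58)²/(4 × 0.201 × 252) = 0.03285; exp(−0.03285) = 0.9677.
C = 0.005596 × 0.9677 = 0.00542 kg/m³.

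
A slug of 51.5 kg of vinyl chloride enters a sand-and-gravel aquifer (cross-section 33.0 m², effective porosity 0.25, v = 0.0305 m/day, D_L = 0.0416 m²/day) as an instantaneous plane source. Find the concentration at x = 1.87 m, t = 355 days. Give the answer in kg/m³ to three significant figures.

For an instantaneous plane source, C(x,t) = M/(n_e·A·√(4πDt)) · exp(−(x−vt)²/(4Dt)), with n_e·A the pore (flow) area.
Plume center vt = 0.0305 × 355 = 10.8275 m, so the well at 1.87 m is 8.9575 m upgradient of the peak.
√(4πDt) = 13.62 m, giving peak height M/(n_e·A·√(4πDt)) = 51.5/(0.25 × 33.0 × 13.62) = 0.4583 kg/m³.
(x−vt)²/(4Dt) = (-8.9575)²/(4 × 0.0416 × 355) = 1.358; exp(−1.358) = 0.2572.
C = 0.4583 × 0.2572 = 0.118 kg/m³.

0.118 kg/m³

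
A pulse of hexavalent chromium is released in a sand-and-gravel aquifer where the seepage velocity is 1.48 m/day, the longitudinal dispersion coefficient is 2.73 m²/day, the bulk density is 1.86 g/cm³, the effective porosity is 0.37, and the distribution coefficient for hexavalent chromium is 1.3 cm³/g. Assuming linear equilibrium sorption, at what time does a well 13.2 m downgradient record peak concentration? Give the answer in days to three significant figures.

58.5 days

Retardation factor R = 1 + ρ_b·K_d/n = 1 + 1.86 × 1.3/0.37 = 7.535.
Sorption retards both mechanisms: v_R = v/R = 0.1964 m/day, D_R = D/R = 0.3623 m²/day.
Peak time from v_R²t² + 2D_R t − x² = 0: t = (√(D_R² + v_R²x²) − D_R)/v_R².
√(D_R² + v_R²x²) = √(0.3623² + 0.1964² × 13.2²) = 2.618; v_R² = 0.03857.
t = (2.618 − 0.3623)/0.03857 = 58.5 days.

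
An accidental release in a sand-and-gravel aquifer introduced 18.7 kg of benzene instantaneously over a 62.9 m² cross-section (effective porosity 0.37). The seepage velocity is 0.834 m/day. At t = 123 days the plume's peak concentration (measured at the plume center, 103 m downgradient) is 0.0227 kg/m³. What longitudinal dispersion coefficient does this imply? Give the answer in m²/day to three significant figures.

0.811 m²/day

At the plume center C_max = M/(n_e·A·√(4πDt)), so D = M²/(4πt·(n_e·A·C_max)²).
n_e·A·C_max = 0.37 × 62.9 × 0.0227 = 0.5283 kg/m.
D = 18.7²/(4π × 123 × 0.5283²) = 0.811 m²/day.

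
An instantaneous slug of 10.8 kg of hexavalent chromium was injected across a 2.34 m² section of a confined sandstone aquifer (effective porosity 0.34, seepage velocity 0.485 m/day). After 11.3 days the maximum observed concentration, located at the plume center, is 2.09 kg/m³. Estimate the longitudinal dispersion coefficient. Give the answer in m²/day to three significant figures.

At the plume center C_max = M/(n_e·A·√(4πDt)), so D = M²/(4πt·(n_e·A·C_max)²).
n_e·A·C_max = 0.34 × 2.34 × 2.09 = 1.663 kg/m.
D = 10.8²/(4π × 11.3 × 1.663²) = 0.297 m²/day.

0.297 m²/day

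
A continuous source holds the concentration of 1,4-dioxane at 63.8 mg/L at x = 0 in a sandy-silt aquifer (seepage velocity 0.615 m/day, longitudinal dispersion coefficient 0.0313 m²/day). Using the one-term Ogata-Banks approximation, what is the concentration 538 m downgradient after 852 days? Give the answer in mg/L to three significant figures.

1.75 mg/L

For a continuous step input, C/C₀ ≈ ½·erfc((x−vt)/(2√(Dt))).
vt = 0.615 × 852 = 523.98 m and 2√(Dt) = 2√(0.0313 × 852) = 10.33 m.
Argument (x−vt)/(2√(Dt)) = (538 − 523.98)/10.33 = 1.357; ½·erfc(1.357) = 0.02749.
C = 63.8 × 0.02749 = 1.75 mg/L.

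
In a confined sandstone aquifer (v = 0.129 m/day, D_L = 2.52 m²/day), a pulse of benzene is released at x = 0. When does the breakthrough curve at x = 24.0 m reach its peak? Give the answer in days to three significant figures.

For the 1D instantaneous-source solution, setting ∂C/∂t = 0 at fixed x gives v²t² + 2Dt − x² = 0, so t = (√(D² + v²x²) − D)/v².
√(D² + v²x²) = √(2.52² + 0.129² × 24.0²) = 3.992; v² = 0.016641.
t = (3.992 − 2.52)/0.016641 = 88.5 days (vs. the pure-advection estimate x/v = 186 d).

88.5 days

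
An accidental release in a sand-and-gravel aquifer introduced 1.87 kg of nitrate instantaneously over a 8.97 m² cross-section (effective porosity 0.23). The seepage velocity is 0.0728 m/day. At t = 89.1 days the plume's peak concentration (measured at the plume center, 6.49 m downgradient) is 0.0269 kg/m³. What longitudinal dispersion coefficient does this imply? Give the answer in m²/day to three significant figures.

At the plume center C_max = M/(n_e·A·√(4πDt)), so D = M²/(4πt·(n_e·A·C_max)²).
n_e·A·C_max = 0.23 × 8.97 × 0.0269 = 0.05550 kg/m.
D = 1.87²/(4π × 89.1 × 0.05550²) = 1.01 m²/day.

1.01 m²/day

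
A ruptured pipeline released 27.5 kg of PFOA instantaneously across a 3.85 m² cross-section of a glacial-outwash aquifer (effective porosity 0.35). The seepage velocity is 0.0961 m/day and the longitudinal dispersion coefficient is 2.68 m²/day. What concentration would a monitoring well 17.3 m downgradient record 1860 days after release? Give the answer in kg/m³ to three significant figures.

0.0221 kg/m³

For an instantaneous plane source, C(x,t) = M/(n_e·A·√(4πDt)) · exp(−(x−vt)²/(4Dt)), with n_e·A the pore (flow) area.
Plume center vt = 0.0961 × 1860 = 178.746 m, so the well at 17.3 m is 161.446 m upgradient of the peak.
√(4πDt) = 250.3 m, giving peak height M/(n_e·A·√(4πDt)) = 27.5/(0.35 × 3.85 × 250.3) = 0.08153 kg/m³.
(x−vt)²/(4Dt) = (-161.446)²/(4 × 2.68 × 1860) = 1.307; exp(−1.307) = 0.2706.
C = 0.08153 × 0.2706 = 0.0221 kg/m³.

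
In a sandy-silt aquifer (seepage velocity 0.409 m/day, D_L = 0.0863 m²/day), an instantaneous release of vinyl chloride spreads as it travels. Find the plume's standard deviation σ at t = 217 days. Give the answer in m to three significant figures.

6.12 m

Dispersive spreading gives a Gaussian with σ² = 2Dt; advection only shifts the center.
σ = √(2 × 0.0863 × 217) = 6.12 m.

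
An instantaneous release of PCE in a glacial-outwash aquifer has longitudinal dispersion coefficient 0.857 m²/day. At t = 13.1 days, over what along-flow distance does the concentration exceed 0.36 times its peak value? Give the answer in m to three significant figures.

The plume is Gaussian with σ = √(2Dt) = √(2 × 0.857 × 13.1) = 4.739 m.
C/C_peak = exp(−Δx²/(2σ²)) = 0.36 ⇒ Δx = σ·√(−2 ln 0.36) = 4.739 × 1.429 = 6.772 m.
Width = 2Δx = 13.5 m.

13.5 m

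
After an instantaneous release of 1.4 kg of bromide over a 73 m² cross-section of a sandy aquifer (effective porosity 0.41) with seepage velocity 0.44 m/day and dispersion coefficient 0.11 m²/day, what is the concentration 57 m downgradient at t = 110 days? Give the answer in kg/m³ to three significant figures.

0.000823 kg/m³

For an instantaneous plane source, C(x,t) = M/(n_e·A·√(4πDt)) · exp(−(x−vt)²/(4Dt)), with n_e·A the pore (flow) area.
Plume center vt = 0.44 × 110 = 48.4 m, so the well at 57 m is 8.6 m downgradient of the peak.
√(4πDt) = 12.33 m, giving peak height M/(n_e·A·√(4πDt)) = 1.4/(0.41 × 73 × 12.33) = 0.003794 kg/m³.
(x−vt)²/(4Dt) = (8.6)²/(4 × 0.11 × 110) = 1.528; exp(−1.528) = 0.2170.
C = 0.003794 × 0.2170 = 0.000823 kg/m³.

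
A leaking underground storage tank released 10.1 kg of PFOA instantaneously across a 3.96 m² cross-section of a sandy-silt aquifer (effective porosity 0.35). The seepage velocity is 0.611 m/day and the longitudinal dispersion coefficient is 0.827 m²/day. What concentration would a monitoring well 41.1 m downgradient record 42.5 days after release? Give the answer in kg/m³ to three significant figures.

0.0680 kg/m³

For an instantaneous plane source, C(x,t) = M/(n_e·A·√(4πDt)) · exp(−(x−vt)²/(4Dt)), with n_e·A the pore (flow) area.
Plume center vt = 0.611 × 42.5 = 25.9675 m, so the well at 41.1 m is 15.1325 m downgradient of the peak.
√(4πDt) = 21.02 m, giving peak height M/(n_e·A·√(4πDt)) = 10.1/(0.35 × 3.96 × 21.02) = 0.3467 kg/m³.
(x−vt)²/(4Dt) = (15.1325)²/(4 × 0.827 × 42.5) = 1.629; exp(−1.629) = 0.1961.
C = 0.3467 × 0.1961 = 0.0680 kg/m³.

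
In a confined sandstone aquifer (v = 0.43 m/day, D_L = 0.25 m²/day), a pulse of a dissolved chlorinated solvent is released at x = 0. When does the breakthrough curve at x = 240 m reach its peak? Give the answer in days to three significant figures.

557 days

For the 1D instantaneous-source solution, setting ∂C/∂t = 0 at fixed x gives v²t² + 2Dt − x² = 0, so t = (√(D² + v²x²) − D)/v².
√(D² + v²x²) = √(0.25² + 0.43² × 240²) = 103.2; v² = 0.1849.
t = (103.2 − 0.25)/0.1849 = 557 days (vs. the pure-advection estimate x/v = 558 d).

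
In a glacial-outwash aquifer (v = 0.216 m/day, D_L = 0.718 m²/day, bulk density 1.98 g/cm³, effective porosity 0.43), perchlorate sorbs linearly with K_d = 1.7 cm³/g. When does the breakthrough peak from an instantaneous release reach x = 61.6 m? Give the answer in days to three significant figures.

Retardation factor R = 1 + ρ_b·K_d/n = 1 + 1.98 × 1.7/0.43 = 8.828.
Sorption retards both mechanisms: v_R = v/R = 0.02447 m/day, D_R = D/R = 0.08133 m²/day.
Peak time from v_R²t² + 2D_R t − x² = 0: t = (√(D_R² + v_R²x²) − D_R)/v_R².
√(D_R² + v_R²x²) = √(0.08133² + 0.02447² × 61.6²) = 1.510; v_R² = 0.0005988.
t = (1.510 − 0.08133)/0.0005988 = 2390 days.

2390 days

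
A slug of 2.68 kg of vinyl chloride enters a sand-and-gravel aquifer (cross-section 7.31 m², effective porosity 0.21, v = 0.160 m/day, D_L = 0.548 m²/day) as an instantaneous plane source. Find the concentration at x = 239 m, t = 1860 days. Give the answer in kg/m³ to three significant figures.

0.00664 kg/m³

For an instantaneous plane source, C(x,t) = M/(n_e·A·√(4πDt)) · exp(−(x−vt)²/(4Dt)), with n_e·A the pore (flow) area.
Plume center vt = 0.160 × 1860 = 297.6 m, so the well at 239 m is 58.6 m upgradient of the peak.
√(4πDt) = 113.2 m, giving peak height M/(n_e·A·√(4πDt)) = 2.68/(0.21 × 7.31 × 113.2) = 0.01542 kg/m³.
(x−vt)²/(4Dt) = (-58.6)²/(4 × 0.548 × 1860) = 0.8423; exp(−0.8423) = 0.4307.
C = 0.01542 × 0.4307 = 0.00664 kg/m³.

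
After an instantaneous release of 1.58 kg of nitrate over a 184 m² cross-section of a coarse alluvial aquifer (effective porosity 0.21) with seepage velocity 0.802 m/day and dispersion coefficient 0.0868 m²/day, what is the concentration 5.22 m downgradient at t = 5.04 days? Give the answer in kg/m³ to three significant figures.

0.00789 kg/m³

For an instantaneous plane source, C(x,t) = M/(n_e·A·√(4πDt)) · exp(−(x−vt)²/(4Dt)), with n_e·A the pore (flow) area.
Plume center vt = 0.802 × 5.04 = 4.04208 m, so the well at 5.22 m is 1.17792 m downgradient of the peak.
√(4πDt) = 2.345 m, giving peak height M/(n_e·A·√(4πDt)) = 1.58/(0.21 × 184 × 2.345) = 0.01744 kg/m³.
(x−vt)²/(4Dt) = (1.17792)²/(4 × 0.0868 × 5.04) = 0.7929; exp(−0.7929) = 0.4525.
C = 0.01744 × 0.4525 = 0.00789 kg/m³.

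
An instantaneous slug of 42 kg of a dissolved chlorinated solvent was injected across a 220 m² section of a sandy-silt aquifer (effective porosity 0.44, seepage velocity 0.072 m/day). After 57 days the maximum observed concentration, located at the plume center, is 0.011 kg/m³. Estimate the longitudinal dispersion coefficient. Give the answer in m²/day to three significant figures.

At the plume center C_max = M/(n_e·A·√(4πDt)), so D = M²/(4πt·(n_e·A·C_max)²).
n_e·A·C_max = 0.44 × 220 × 0.011 = 1.065 kg/m.
D = 42²/(4π × 57 × 1.065²) = 2.17 m²/day.

2.17 m²/day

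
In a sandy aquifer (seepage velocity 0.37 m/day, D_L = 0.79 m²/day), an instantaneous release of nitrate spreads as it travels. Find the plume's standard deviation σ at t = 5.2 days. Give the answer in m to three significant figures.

2.87 m

Dispersive spreading gives a Gaussian with σ² = 2Dt; advection only shifts the center.
σ = √(2 × 0.79 × 5.2) = 2.87 m.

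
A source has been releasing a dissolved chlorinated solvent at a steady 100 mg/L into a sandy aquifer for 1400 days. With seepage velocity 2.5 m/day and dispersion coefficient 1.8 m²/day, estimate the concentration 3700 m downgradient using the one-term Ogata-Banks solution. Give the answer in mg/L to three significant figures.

0.242 mg/L

For a continuous step input, C/C₀ ≈ ½·erfc((x−vt)/(2√(Dt))).
vt = 2.5 × 1400 = 3500 m and 2√(Dt) = 2√(1.8 × 1400) = 100.4 m.
Argument (x−vt)/(2√(Dt)) = (3700 − 3500)/100.4 = 1.992; ½·erfc(1.992) = 0.002423.
C = 100 × 0.002423 = 0.242 mg/L.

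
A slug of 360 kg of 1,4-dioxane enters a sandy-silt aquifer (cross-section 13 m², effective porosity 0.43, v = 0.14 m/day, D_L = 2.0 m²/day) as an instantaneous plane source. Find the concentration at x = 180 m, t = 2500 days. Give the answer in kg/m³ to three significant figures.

0.0606 kg/m³

For an instantaneous plane source, C(x,t) = M/(n_e·A·√(4πDt)) · exp(−(x−vt)²/(4Dt)), with n_e·A the pore (flow) area.
Plume center vt = 0.14 × 2500 = 350 m, so the well at 180 m is 170 m upgradient of the peak.
√(4πDt) = 250.7 m, giving peak height M/(n_e·A·√(4πDt)) = 360/(0.43 × 13 × 250.7) = 0.2569 kg/m³.
(x−vt)²/(4Dt) = (-170)²/(4 × 2.0 × 2500) = 1.445; exp(−1.445) = 0.2357.
C = 0.2569 × 0.2357 = 0.0606 kg/m³.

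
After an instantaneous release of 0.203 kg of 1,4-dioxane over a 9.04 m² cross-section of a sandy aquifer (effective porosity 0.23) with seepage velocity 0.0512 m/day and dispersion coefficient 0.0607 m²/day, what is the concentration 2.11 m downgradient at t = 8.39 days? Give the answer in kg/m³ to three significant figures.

0.00965 kg/m³

For an instantaneous plane source, C(x,t) = M/(n_e·A·√(4πDt)) · exp(−(x−vt)²/(4Dt)), with n_e·A the pore (flow) area.
Plume center vt = 0.0512 × 8.39 = 0.429568 m, so the well at 2.11 m is 1.680432 m downgradient of the peak.
√(4πDt) = 2.530 m, giving peak height M/(n_e·A·√(4πDt)) = 0.203/(0.23 × 9.04 × 2.530) = 0.03859 kg/m³.
(x−vt)²/(4Dt) = (1.680432)²/(4 × 0.0607 × 8.39) = 1.386; exp(−1.386) = 0.2501.
C = 0.03859 × 0.2501 = 0.00965 kg/m³.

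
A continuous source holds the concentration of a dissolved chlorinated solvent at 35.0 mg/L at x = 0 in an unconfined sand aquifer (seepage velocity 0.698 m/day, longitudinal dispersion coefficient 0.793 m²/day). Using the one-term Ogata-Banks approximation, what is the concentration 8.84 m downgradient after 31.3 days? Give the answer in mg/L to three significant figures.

33.9 mg/L

For a continuous step input, C/C₀ ≈ ½·erfc((x−vt)/(2√(Dt))).
vt = 0.698 × 31.3 = 21.8474 m and 2√(Dt) = 2√(0.793 × 31.3) = 9.964 m.
Argument (x−vt)/(2√(Dt)) = (8.84 − 21.8474)/9.964 = -1.305; ½·erfc(-1.305) = 0.9675.
C = 35.0 × 0.9675 = 33.9 mg/L.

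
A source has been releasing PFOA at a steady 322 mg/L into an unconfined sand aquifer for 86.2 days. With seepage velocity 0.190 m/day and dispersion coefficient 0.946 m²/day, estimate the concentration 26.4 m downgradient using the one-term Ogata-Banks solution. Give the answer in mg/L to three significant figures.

For a continuous step input, C/C₀ ≈ ½·erfc((x−vt)/(2√(Dt))).
vt = 0.190 × 86.2 = 16.378 m and 2√(Dt) = 2√(0.946 × 86.2) = 18.06 m.
Argument (x−vt)/(2√(Dt)) = (26.4 − 16.378)/18.06 = 0.5549; ½·erfc(0.5549) = 0.2163.
C = 322 × 0.2163 = 69.6 mg/L.

69.6 mg/L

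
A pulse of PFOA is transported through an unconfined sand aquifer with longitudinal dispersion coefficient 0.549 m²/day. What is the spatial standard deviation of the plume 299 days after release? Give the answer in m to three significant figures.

18.1 m

Dispersive spreading gives a Gaussian with σ² = 2Dt; advection only shifts the center.
σ = √(2 × 0.549 × 299) = 18.1 m.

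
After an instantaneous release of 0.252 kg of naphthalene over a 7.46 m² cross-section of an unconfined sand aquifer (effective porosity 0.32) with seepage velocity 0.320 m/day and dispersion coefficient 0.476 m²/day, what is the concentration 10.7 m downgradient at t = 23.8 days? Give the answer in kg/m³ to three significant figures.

For an instantaneous plane source, C(x,t) = M/(n_e·A·√(4πDt)) · exp(−(x−vt)²/(4Dt)), with n_e·A the pore (flow) area.
Plume center vt = 0.320 × 23.8 = 7.616 m, so the well at 10.7 m is 3.084 m downgradient of the peak.
√(4πDt) = 11.93 m, giving peak height M/(n_e·A·√(4πDt)) = 0.252/(0.32 × 7.46 × 11.93) = 0.008849 kg/m³.
(x−vt)²/(4Dt) = (3.084)²/(4 × 0.476 × 23.8) = 0.2099; exp(−0.2099) = 0.8107.
C = 0.008849 × 0.8107 = 0.00717 kg/m³.

0.00717 kg/m³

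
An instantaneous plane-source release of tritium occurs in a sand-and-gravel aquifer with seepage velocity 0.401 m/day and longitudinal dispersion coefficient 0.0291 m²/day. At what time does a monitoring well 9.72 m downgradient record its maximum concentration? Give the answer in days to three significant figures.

For the 1D instantaneous-source solution, setting ∂C/∂t = 0 at fixed x gives v²t² + 2Dt − x² = 0, so t = (√(D² + v²x²) − D)/v².
√(D² + v²x²) = √(0.0291² + 0.401² × 9.72²) = 3.898; v² = 0.160801.
t = (3.898 − 0.0291)/0.160801 = 24.1 days (vs. the pure-advection estimate x/v = 24.2 d).

24.1 days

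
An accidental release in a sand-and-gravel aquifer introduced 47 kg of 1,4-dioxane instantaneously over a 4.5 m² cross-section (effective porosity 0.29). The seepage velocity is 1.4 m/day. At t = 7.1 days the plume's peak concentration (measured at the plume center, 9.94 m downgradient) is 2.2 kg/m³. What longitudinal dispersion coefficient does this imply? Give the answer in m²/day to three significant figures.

3.00 m²/day

At the plume center C_max = M/(n_e·A·√(4πDt)), so D = M²/(4πt·(n_e·A·C_max)²).
n_e·A·C_max = 0.29 × 4.5 × 2.2 = 2.871 kg/m.
D = 47²/(4π × 7.1 × 2.871²) = 3.00 m²/day.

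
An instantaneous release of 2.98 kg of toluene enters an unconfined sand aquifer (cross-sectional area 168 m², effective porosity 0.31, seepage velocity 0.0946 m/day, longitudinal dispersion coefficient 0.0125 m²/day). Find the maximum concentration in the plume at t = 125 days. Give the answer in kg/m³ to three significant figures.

0.0129 kg/m³

The peak of an instantaneous 1D plume sits at x = vt; there the Gaussian factor is 1 and C_max = M/(n_e·A·√(4πDt)), where n_e·A is the pore area the mass is dissolved in.
√(4πDt) = √(4π × 0.0125 × 125) = 4.431 m, so C_max = 2.98/(0.31 × 168 × 4.431) = 0.0129 kg/m³.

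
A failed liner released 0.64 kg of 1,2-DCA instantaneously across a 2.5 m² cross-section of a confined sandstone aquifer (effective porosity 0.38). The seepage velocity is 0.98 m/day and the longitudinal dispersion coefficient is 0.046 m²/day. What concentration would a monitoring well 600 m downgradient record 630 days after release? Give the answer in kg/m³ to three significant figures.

0.00259 kg/m³

For an instantaneous plane source, C(x,t) = M/(n_e·A·√(4πDt)) · exp(−(x−vt)²/(4Dt)), with n_e·A the pore (flow) area.
Plume center vt = 0.98 × 630 = 617.4 m, so the well at 600 m is 17.4 m upgradient of the peak.
√(4πDt) = 19.08 m, giving peak height M/(n_e·A·√(4πDt)) = 0.64/(0.38 × 2.5 × 19.08) = 0.03531 kg/m³.
(x−vt)²/(4Dt) = (-17.4)²/(4 × 0.046 × 630) = 2.612; exp(−2.612) = 0.07339.
C = 0.03531 × 0.07339 = 0.00259 kg/m³.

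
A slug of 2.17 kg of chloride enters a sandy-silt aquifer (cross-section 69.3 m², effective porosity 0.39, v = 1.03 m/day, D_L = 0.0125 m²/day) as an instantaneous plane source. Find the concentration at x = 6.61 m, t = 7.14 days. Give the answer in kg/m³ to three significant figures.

0.0161 kg/m³

For an instantaneous plane source, C(x,t) = M/(n_e·A·√(4πDt)) · exp(−(x−vt)²/(4Dt)), with n_e·A the pore (flow) area.
Plume center vt = 1.03 × 7.14 = 7.3542 m, so the well at 6.61 m is 0.7442 m upgradient of the peak.
√(4πDt) = 1.059 m, giving peak height M/(n_e·A·√(4πDt)) = 2.17/(0.39 × 69.3 × 1.059) = 0.07582 kg/m³.
(x−vt)²/(4Dt) = (-0.7442)²/(4 × 0.0125 × 7.14) = 1.551; exp(−1.551) = 0.2120.
C = 0.07582 × 0.2120 = 0.0161 kg/m³.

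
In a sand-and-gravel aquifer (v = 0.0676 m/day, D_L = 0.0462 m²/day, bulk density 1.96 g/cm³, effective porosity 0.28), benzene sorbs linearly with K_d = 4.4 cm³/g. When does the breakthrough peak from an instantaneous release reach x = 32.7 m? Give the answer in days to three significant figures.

15100 days

Retardation factor R = 1 + ρ_b·K_d/n = 1 + 1.96 × 4.4/0.28 = 31.80.
Sorption retards both mechanisms: v_R = v/R = 0.002126 m/day, D_R = D/R = 0.001453 m²/day.
Peak time from v_R²t² + 2D_R t − x² = 0: t = (√(D_R² + v_R²x²) − D_R)/v_R².
√(D_R² + v_R²x²) = √(0.001453² + 0.002126² × 32.7²) = 0.06954; v_R² = 4.520e-06.
t = (0.06954 − 0.001453)/4.520e-06 = 15100 days.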